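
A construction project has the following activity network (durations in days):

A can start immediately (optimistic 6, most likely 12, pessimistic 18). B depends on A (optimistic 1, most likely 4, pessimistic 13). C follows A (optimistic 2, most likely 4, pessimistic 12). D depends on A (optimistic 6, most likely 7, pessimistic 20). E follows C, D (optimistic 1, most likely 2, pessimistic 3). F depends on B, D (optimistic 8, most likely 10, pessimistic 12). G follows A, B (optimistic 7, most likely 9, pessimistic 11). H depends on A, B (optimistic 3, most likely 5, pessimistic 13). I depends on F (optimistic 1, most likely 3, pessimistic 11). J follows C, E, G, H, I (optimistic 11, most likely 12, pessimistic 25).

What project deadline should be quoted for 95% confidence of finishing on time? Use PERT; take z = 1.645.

56.0 days

te_A = (6 + 4·12 + 18)/6 = 72/6 = 12; σ²_A = ((18−6)/6)² = 4.000
te_B = (1 + 4·4 + 13)/6 = 30/6 = 5; σ²_B = ((13−1)/6)² = 4.000
te_C = (2 + 4·4 + 12)/6 = 30/6 = 5; σ²_C = ((12−2)/6)² = 2.778
te_D = (6 + 4·7 + 20)/6 = 54/6 = 9; σ²_D = ((20−6)/6)² = 5.444
te_E = (1 + 4·2 + 3)/6 = 12/6 = 2; σ²_E = ((3−1)/6)² = 0.111
te_F = (8 + 4·10 + 12)/6 = 60/6 = 10; σ²_F = ((12−8)/6)² = 0.444
te_G = (7 + 4·9 + 11)/6 = 54/6 = 9; σ²_G = ((11−7)/6)² = 0.444
te_H = (3 + 4·5 + 13)/6 = 36/6 = 6; σ²_H = ((13−3)/6)² = 2.778
te_I = (1 + 4·3 + 11)/6 = 24/6 = 4; σ²_I = ((11−1)/6)² = 2.778
te_J = (11 + 4·12 + 25)/6 = 84/6 = 14; σ²_J = ((25−11)/6)² = 5.444

Forward pass:
ES_A = 0; EF_A = 12
ES_B = 12; EF_B = 12+5 = 17
ES_C = 12; EF_C = 12+5 = 17
ES_D = 12; EF_D = 12+9 = 21
ES_E = max(EF_C=17, EF_D=21) = 21; EF_E = 21+2 = 23
ES_F = max(EF_B=17, EF_D=21) = 21; EF_F = 21+10 = 31
ES_G = max(EF_A=12, EF_B=17) = 17; EF_G = 17+9 = 26
ES_H = max(EF_A=12, EF_B=17) = 17; EF_H = 17+6 = 23
ES_I = 31; EF_I = 31+4 = 35
ES_J = max(EF_C=17, EF_E=23, EF_G=26, EF_H=23, EF_I=35) = 35; EF_J = 35+14 = 49
Expected project duration μ = 49 days. Critical path: A → D → F → I → J.

Variance along critical path = 4.000 + 5.444 + 0.444 + 2.778 + 5.444 = 18.111; σ = 4.256 days.
D = μ + z·σ = 49 + 1.645·4.256 = 56.0 days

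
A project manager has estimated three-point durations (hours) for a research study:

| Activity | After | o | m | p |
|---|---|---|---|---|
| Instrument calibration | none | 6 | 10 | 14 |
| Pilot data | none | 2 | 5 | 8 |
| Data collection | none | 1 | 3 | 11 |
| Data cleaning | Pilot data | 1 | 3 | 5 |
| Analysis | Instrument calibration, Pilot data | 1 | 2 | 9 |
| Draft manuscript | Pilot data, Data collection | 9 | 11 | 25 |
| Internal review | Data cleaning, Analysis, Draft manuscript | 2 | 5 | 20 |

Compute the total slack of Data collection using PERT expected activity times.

1 hours

te_Instrument calibration = (6 + 4·10 + 14)/6 = 60/6 = 10
te_Pilot data = (2 + 4·5 + 8)/6 = 30/6 = 5
te_Data collection = (1 + 4·3 + 11)/6 = 24/6 = 4
te_Data cleaning = (1 + 4·3 + 5)/6 = 18/6 = 3
te_Analysis = (1 + 4·2 + 9)/6 = 18/6 = 3
te_Draft manuscript = (9 + 4·11 + 25)/6 = 78/6 = 13
te_Internal review = (2 + 4·5 + 20)/6 = 42/6 = 7

Forward pass:
ES_Instrument calibration = 0; EF_Instrument calibration = 10
ES_Pilot data = 0; EF_Pilot data = 5
ES_Data collection = 0; EF_Data collection = 4
ES_Data cleaning = 5; EF_Data cleaning = 5+3 = 8
ES_Analysis = max(EF_Instrument calibration=10, EF_Pilot data=5) = 10; EF_Analysis = 10+3 = 13
ES_Draft manuscript = max(EF_Pilot data=5, EF_Data collection=4) = 5; EF_Draft manuscript = 5+13 = 18
ES_Internal review = max(EF_Data cleaning=8, EF_Analysis=13, EF_Draft manuscript=18) = 18; EF_Internal review = 18+7 = 25
Expected project duration μ = 25 hours. Critical path: Pilot data → Draft manuscript → Internal review.

Backward pass:
LF_Internal review = 25; LS_Internal review = 25−7 = 18
LF_Draft manuscript = LS_Internal review = 18; LS_Draft manuscript = 18−13 = 5
LF_Analysis = LS_Internal review = 18; LS_Analysis = 18−3 = 15
LF_Data cleaning = LS_Internal review = 18; LS_Data cleaning = 18−3 = 15
LF_Data collection = LS_Draft manuscript = 5; LS_Data collection = 5−4 = 1
LF_Pilot data = min(LS_Data cleaning=15, LS_Analysis=15, LS_Draft manuscript=5) = 5; LS_Pilot data = 5−5 = 0
LF_Instrument calibration = LS_Analysis = 15; LS_Instrument calibration = 15−10 = 5
Slack_Data collection = LS_Data collection − ES_Data collection = 1 − 0 = 1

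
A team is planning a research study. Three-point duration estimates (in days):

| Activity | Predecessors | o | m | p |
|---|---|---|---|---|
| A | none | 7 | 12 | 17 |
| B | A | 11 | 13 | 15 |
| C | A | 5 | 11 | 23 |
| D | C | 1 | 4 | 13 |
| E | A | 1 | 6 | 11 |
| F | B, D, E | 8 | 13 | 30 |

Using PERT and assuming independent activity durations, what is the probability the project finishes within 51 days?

te_A = (7 + 4·12 + 17)/6 = 72/6 = 12; σ²_A = ((17−7)/6)² = 2.778
te_B = (11 + 4·13 + 15)/6 = 78/6 = 13; σ²_B = ((15−11)/6)² = 0.444
te_C = (5 + 4·11 + 23)/6 = 72/6 = 12; σ²_C = ((23−5)/6)² = 9.000
te_D = (1 + 4·4 + 13)/6 = 30/6 = 5; σ²_D = ((13−1)/6)² = 4.000
te_E = (1 + 4·6 + 11)/6 = 36/6 = 6; σ²_E = ((11−1)/6)² = 2.778
te_F = (8 + 4·13 + 30)/6 = 90/6 = 15; σ²_F = ((30−8)/6)² = 13.444

Forward pass:
ES_A = 0; EF_A = 12
ES_B = 12; EF_B = 12+13 = 25
ES_C = 12; EF_C = 12+12 = 24
ES_D = 24; EF_D = 24+5 = 29
ES_E = 12; EF_E = 12+6 = 18
ES_F = max(EF_B=25, EF_D=29, EF_E=18) = 29; EF_F = 29+15 = 44
Expected project duration μ = 44 days. Critical path: A → C → D → F.

Variance along critical path = 2.778 + 9.000 + 4.000 + 13.444 = 29.222; σ = √29.222 = 5.406 days.
Z = (51 − 44) / 5.406 = 1.295
P(T ≤ 51) = Φ(1.295) ≈ 0.902

0.902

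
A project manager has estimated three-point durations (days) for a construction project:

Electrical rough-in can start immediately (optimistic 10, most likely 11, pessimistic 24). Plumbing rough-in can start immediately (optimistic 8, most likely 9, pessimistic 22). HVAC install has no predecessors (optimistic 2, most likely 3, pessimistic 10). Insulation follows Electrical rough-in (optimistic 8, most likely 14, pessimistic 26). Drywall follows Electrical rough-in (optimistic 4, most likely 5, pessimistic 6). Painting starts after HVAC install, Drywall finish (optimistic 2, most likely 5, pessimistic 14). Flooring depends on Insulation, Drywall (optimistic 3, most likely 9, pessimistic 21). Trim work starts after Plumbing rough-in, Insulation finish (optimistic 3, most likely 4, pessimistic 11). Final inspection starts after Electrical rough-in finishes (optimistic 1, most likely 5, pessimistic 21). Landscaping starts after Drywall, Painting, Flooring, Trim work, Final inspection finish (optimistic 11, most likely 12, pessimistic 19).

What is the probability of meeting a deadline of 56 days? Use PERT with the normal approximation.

te_Electrical rough-in = (10 + 4·11 + 24)/6 = 78/6 = 13; σ²_Electrical rough-in = ((24−10)/6)² = 5.444
te_Plumbing rough-in = (8 + 4·9 + 22)/6 = 66/6 = 11; σ²_Plumbing rough-in = ((22−8)/6)² = 5.444
te_HVAC install = (2 + 4·3 + 10)/6 = 24/6 = 4; σ²_HVAC install = ((10−2)/6)² = 1.778
te_Insulation = (8 + 4·14 + 26)/6 = 90/6 = 15; σ²_Insulation = ((26−8)/6)² = 9.000
te_Drywall = (4 + 4·5 + 6)/6 = 30/6 = 5; σ²_Drywall = ((6−4)/6)² = 0.111
te_Painting = (2 + 4·5 + 14)/6 = 36/6 = 6; σ²_Painting = ((14−2)/6)² = 4.000
te_Flooring = (3 + 4·9 + 21)/6 = 60/6 = 10; σ²_Flooring = ((21−3)/6)² = 9.000
te_Trim work = (3 + 4·4 + 11)/6 = 30/6 = 5; σ²_Trim work = ((11−3)/6)² = 1.778
te_Final inspection = (1 + 4·5 + 21)/6 = 42/6 = 7; σ²_Final inspection = ((21−1)/6)² = 11.111
te_Landscaping = (11 + 4·12 + 19)/6 = 78/6 = 13; σ²_Landscaping = ((19−11)/6)² = 1.778

Forward pass:
ES_Electrical rough-in = 0; EF_Electrical rough-in = 13
ES_Plumbing rough-in = 0; EF_Plumbing rough-in = 11
ES_HVAC install = 0; EF_HVAC install = 4
ES_Insulation = 13; EF_Insulation = 13+15 = 28
ES_Drywall = 13; EF_Drywall = 13+5 = 18
ES_Painting = max(EF_HVAC install=4, EF_Drywall=18) = 18; EF_Painting = 18+6 = 24
ES_Flooring = max(EF_Insulation=28, EF_Drywall=18) = 28; EF_Flooring = 28+10 = 38
ES_Trim work = max(EF_Plumbing rough-in=11, EF_Insulation=28) = 28; EF_Trim work = 28+5 = 33
ES_Final inspection = 13; EF_Final inspection = 13+7 = 20
ES_Landscaping = max(EF_Drywall=18, EF_Painting=24, EF_Flooring=38, EF_Trim work=33, EF_Final inspection=20) = 38; EF_Landscaping = 38+13 = 51
Expected project duration μ = 51 days. Critical path: Electrical rough-in → Insulation → Flooring → Landscaping.

Variance along critical path = 5.444 + 9.000 + 9.000 + 1.778 = 25.222; σ = √25.222 = 5.022 days.
Z = (56 − 51) / 5.022 = 0.996
P(T ≤ 56) = Φ(0.996) ≈ 0.840

0.840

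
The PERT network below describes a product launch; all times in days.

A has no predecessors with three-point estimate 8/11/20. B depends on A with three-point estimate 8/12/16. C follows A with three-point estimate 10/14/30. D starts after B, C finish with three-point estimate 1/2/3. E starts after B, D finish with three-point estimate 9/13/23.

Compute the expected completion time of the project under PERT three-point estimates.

te_A = (8 + 4·11 + 20)/6 = 72/6 = 12
te_B = (8 + 4·12 + 16)/6 = 72/6 = 12
te_C = (10 + 4·14 + 30)/6 = 96/6 = 16
te_D = (1 + 4·2 + 3)/6 = 12/6 = 2
te_E = (9 + 4·13 + 23)/6 = 84/6 = 14

Forward pass:
ES_A = 0; EF_A = 12
ES_B = 12; EF_B = 12+12 = 24
ES_C = 12; EF_C = 12+16 = 28
ES_D = max(EF_B=24, EF_C=28) = 28; EF_D = 28+2 = 30
ES_E = max(EF_B=24, EF_D=30) = 30; EF_E = 30+14 = 44
Expected project duration μ = 44 days. Critical path: A → C → D → E.

44 days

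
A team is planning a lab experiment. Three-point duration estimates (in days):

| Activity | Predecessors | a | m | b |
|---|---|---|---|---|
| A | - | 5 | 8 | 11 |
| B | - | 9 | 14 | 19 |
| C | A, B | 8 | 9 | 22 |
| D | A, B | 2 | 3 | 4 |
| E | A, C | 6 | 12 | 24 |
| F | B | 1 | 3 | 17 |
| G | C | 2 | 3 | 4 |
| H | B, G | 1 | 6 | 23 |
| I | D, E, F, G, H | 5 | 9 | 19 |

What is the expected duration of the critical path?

te_A = (5 + 4·8 + 11)/6 = 48/6 = 8
te_B = (9 + 4·14 + 19)/6 = 84/6 = 14
te_C = (8 + 4·9 + 22)/6 = 66/6 = 11
te_D = (2 + 4·3 + 4)/6 = 18/6 = 3
te_E = (6 + 4·12 + 24)/6 = 78/6 = 13
te_F = (1 + 4·3 + 17)/6 = 30/6 = 5
te_G = (2 + 4·3 + 4)/6 = 18/6 = 3
te_H = (1 + 4·6 + 23)/6 = 48/6 = 8
te_I = (5 + 4·9 + 19)/6 = 60/6 = 10

Forward pass:
ES_A = 0; EF_A = 8
ES_B = 0; EF_B = 14
ES_C = max(EF_A=8, EF_B=14) = 14; EF_C = 14+11 = 25
ES_D = max(EF_A=8, EF_B=14) = 14; EF_D = 14+3 = 17
ES_E = max(EF_A=8, EF_C=25) = 25; EF_E = 25+13 = 38
ES_F = 14; EF_F = 14+5 = 19
ES_G = 25; EF_G = 25+3 = 28
ES_H = max(EF_B=14, EF_G=28) = 28; EF_H = 28+8 = 36
ES_I = max(EF_D=17, EF_E=38, EF_F=19, EF_G=28, EF_H=36) = 38; EF_I = 38+10 = 48
Expected project duration μ = 48 days. Critical path: B → C → E → I.

48 days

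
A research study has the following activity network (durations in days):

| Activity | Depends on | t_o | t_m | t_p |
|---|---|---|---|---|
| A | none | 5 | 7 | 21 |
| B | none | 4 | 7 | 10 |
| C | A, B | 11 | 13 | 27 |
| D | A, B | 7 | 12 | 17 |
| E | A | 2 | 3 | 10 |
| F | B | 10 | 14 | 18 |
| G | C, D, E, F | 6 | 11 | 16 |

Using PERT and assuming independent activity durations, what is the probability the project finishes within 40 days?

0.887

te_A = (5 + 4·7 + 21)/6 = 54/6 = 9; σ²_A = ((21−5)/6)² = 7.111
te_B = (4 + 4·7 + 10)/6 = 42/6 = 7; σ²_B = ((10−4)/6)² = 1.000
te_C = (11 + 4·13 + 27)/6 = 90/6 = 15; σ²_C = ((27−11)/6)² = 7.111
te_D = (7 + 4·12 + 17)/6 = 72/6 = 12; σ²_D = ((17−7)/6)² = 2.778
te_E = (2 + 4·3 + 10)/6 = 24/6 = 4; σ²_E = ((10−2)/6)² = 1.778
te_F = (10 + 4·14 + 18)/6 = 84/6 = 14; σ²_F = ((18−10)/6)² = 1.778
te_G = (6 + 4·11 + 16)/6 = 66/6 = 11; σ²_G = ((16−6)/6)² = 2.778

Forward pass:
ES_A = 0; EF_A = 9
ES_B = 0; EF_B = 7
ES_C = max(EF_A=9, EF_B=7) = 9; EF_C = 9+15 = 24
ES_D = max(EF_A=9, EF_B=7) = 9; EF_D = 9+12 = 21
ES_E = 9; EF_E = 9+4 = 13
ES_F = 7; EF_F = 7+14 = 21
ES_G = max(EF_C=24, EF_D=21, EF_E=13, EF_F=21) = 24; EF_G = 24+11 = 35
Expected project duration μ = 35 days. Critical path: A → C → G.

Variance along critical path = 7.111 + 7.111 + 2.778 = 17.000; σ = √17.000 = 4.123 days.
Z = (40 − 35) / 4.123 = 1.213
P(T ≤ 40) = Φ(1.213) ≈ 0.887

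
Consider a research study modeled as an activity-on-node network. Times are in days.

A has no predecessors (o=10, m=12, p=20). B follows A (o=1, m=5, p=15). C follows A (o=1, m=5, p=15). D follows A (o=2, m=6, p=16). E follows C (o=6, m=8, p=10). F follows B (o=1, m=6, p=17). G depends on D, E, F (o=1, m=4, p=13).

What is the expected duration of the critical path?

te_A = (10 + 4·12 + 20)/6 = 78/6 = 13
te_B = (1 + 4·5 + 15)/6 = 36/6 = 6
te_C = (1 + 4·5 + 15)/6 = 36/6 = 6
te_D = (2 + 4·6 + 16)/6 = 42/6 = 7
te_E = (6 + 4·8 + 10)/6 = 48/6 = 8
te_F = (1 + 4·6 + 17)/6 = 42/6 = 7
te_G = (1 + 4·4 + 13)/6 = 30/6 = 5

Forward pass:
ES_A = 0; EF_A = 13
ES_B = 13; EF_B = 13+6 = 19
ES_C = 13; EF_C = 13+6 = 19
ES_D = 13; EF_D = 13+7 = 20
ES_E = 19; EF_E = 19+8 = 27
ES_F = 19; EF_F = 19+7 = 26
ES_G = max(EF_D=20, EF_E=27, EF_F=26) = 27; EF_G = 27+5 = 32
Expected project duration μ = 32 days. Critical path: A → C → E → G.

32 days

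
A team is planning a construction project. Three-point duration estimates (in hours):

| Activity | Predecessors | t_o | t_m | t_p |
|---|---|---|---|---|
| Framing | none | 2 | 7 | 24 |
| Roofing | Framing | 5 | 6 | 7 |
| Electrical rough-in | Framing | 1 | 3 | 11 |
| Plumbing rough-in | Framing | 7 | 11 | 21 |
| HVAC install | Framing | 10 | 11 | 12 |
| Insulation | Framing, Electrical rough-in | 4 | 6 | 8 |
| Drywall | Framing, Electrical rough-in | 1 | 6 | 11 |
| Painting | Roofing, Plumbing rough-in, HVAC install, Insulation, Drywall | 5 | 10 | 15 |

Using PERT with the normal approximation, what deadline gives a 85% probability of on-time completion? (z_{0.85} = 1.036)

35.8 hours

te_Framing = (2 + 4·7 + 24)/6 = 54/6 = 9; σ²_Framing = ((24−2)/6)² = 13.444
te_Roofing = (5 + 4·6 + 7)/6 = 36/6 = 6; σ²_Roofing = ((7−5)/6)² = 0.111
te_Electrical rough-in = (1 + 4·3 + 11)/6 = 24/6 = 4; σ²_Electrical rough-in = ((11−1)/6)² = 2.778
te_Plumbing rough-in = (7 + 4·11 + 21)/6 = 72/6 = 12; σ²_Plumbing rough-in = ((21−7)/6)² = 5.444
te_HVAC install = (10 + 4·11 + 12)/6 = 66/6 = 11; σ²_HVAC install = ((12−10)/6)² = 0.111
te_Insulation = (4 + 4·6 + 8)/6 = 36/6 = 6; σ²_Insulation = ((8−4)/6)² = 0.444
te_Drywall = (1 + 4·6 + 11)/6 = 36/6 = 6; σ²_Drywall = ((11−1)/6)² = 2.778
te_Painting = (5 + 4·10 + 15)/6 = 60/6 = 10; σ²_Painting = ((15−5)/6)² = 2.778

Forward pass:
ES_Framing = 0; EF_Framing = 9
ES_Roofing = 9; EF_Roofing = 9+6 = 15
ES_Electrical rough-in = 9; EF_Electrical rough-in = 9+4 = 13
ES_Plumbing rough-in = 9; EF_Plumbing rough-in = 9+12 = 21
ES_HVAC install = 9; EF_HVAC install = 9+11 = 20
ES_Insulation = max(EF_Framing=9, EF_Electrical rough-in=13) = 13; EF_Insulation = 13+6 = 19
ES_Drywall = max(EF_Framing=9, EF_Electrical rough-in=13) = 13; EF_Drywall = 13+6 = 19
ES_Painting = max(EF_Roofing=15, EF_Plumbing rough-in=21, EF_HVAC install=20, EF_Insulation=19, EF_Drywall=19) = 21; EF_Painting = 21+10 = 31
Expected project duration μ = 31 hours. Critical path: Framing → Plumbing rough-in → Painting.

Variance along critical path = 13.444 + 5.444 + 2.778 = 21.667; σ = 4.655 hours.
D = μ + z·σ = 31 + 1.036·4.655 = 35.8 hours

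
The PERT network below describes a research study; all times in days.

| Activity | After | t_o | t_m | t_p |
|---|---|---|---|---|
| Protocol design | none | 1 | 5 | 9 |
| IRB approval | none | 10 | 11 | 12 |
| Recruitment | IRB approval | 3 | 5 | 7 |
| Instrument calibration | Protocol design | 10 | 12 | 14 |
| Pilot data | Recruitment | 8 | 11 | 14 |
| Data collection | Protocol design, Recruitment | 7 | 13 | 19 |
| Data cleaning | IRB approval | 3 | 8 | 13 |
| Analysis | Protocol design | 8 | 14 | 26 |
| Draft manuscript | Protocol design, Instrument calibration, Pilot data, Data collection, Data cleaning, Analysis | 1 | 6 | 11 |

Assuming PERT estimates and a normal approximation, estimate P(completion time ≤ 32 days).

0.134

te_Protocol design = (1 + 4·5 + 9)/6 = 30/6 = 5; σ²_Protocol design = ((9−1)/6)² = 1.778
te_IRB approval = (10 + 4·11 + 12)/6 = 66/6 = 11; σ²_IRB approval = ((12−10)/6)² = 0.111
te_Recruitment = (3 + 4·5 + 7)/6 = 30/6 = 5; σ²_Recruitment = ((7−3)/6)² = 0.444
te_Instrument calibration = (10 + 4·12 + 14)/6 = 72/6 = 12; σ²_Instrument calibration = ((14−10)/6)² = 0.444
te_Pilot data = (8 + 4·11 + 14)/6 = 66/6 = 11; σ²_Pilot data = ((14−8)/6)² = 1.000
te_Data collection = (7 + 4·13 + 19)/6 = 78/6 = 13; σ²_Data collection = ((19−7)/6)² = 4.000
te_Data cleaning = (3 + 4·8 + 13)/6 = 48/6 = 8; σ²_Data cleaning = ((13−3)/6)² = 2.778
te_Analysis = (8 + 4·14 + 26)/6 = 90/6 = 15; σ²_Analysis = ((26−8)/6)² = 9.000
te_Draft manuscript = (1 + 4·6 + 11)/6 = 36/6 = 6; σ²_Draft manuscript = ((11−1)/6)² = 2.778

Forward pass:
ES_Protocol design = 0; EF_Protocol design = 5
ES_IRB approval = 0; EF_IRB approval = 11
ES_Recruitment = 11; EF_Recruitment = 11+5 = 16
ES_Instrument calibration = 5; EF_Instrument calibration = 5+12 = 17
ES_Pilot data = 16; EF_Pilot data = 16+11 = 27
ES_Data collection = max(EF_Protocol design=5, EF_Recruitment=16) = 16; EF_Data collection = 16+13 = 29
ES_Data cleaning = 11; EF_Data cleaning = 11+8 = 19
ES_Analysis = 5; EF_Analysis = 5+15 = 20
ES_Draft manuscript = max(EF_Protocol design=5, EF_Instrument calibration=17, EF_Pilot data=27, EF_Data collection=29, EF_Data cleaning=19, EF_Analysis=20) = 29; EF_Draft manuscript = 29+6 = 35
Expected project duration μ = 35 days. Critical path: IRB approval → Recruitment → Data collection → Draft manuscript.

Variance along critical path = 0.111 + 0.444 + 4.000 + 2.778 = 7.333; σ = √7.333 = 2.708 days.
Z = (32 − 35) / 2.708 = -1.108
P(T ≤ 32) = Φ(-1.108) ≈ 0.134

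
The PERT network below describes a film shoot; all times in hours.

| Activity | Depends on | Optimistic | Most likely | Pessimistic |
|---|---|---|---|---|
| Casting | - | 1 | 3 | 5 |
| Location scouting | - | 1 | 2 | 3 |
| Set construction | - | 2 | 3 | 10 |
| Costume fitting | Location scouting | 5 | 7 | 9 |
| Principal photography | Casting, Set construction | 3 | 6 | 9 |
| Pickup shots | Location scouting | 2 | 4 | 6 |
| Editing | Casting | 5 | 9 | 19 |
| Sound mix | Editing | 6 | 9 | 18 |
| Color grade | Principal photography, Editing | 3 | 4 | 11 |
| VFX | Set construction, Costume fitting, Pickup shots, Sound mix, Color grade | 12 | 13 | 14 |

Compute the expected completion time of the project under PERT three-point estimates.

te_Casting = (1 + 4·3 + 5)/6 = 18/6 = 3
te_Location scouting = (1 + 4·2 + 3)/6 = 12/6 = 2
te_Set construction = (2 + 4·3 + 10)/6 = 24/6 = 4
te_Costume fitting = (5 + 4·7 + 9)/6 = 42/6 = 7
te_Principal photography = (3 + 4·6 + 9)/6 = 36/6 = 6
te_Pickup shots = (2 + 4·4 + 6)/6 = 24/6 = 4
te_Editing = (5 + 4·9 + 19)/6 = 60/6 = 10
te_Sound mix = (6 + 4·9 + 18)/6 = 60/6 = 10
te_Color grade = (3 + 4·4 + 11)/6 = 30/6 = 5
te_VFX = (12 + 4·13 + 14)/6 = 78/6 = 13

Forward pass:
ES_Casting = 0; EF_Casting = 3
ES_Location scouting = 0; EF_Location scouting = 2
ES_Set construction = 0; EF_Set construction = 4
ES_Costume fitting = 2; EF_Costume fitting = 2+7 = 9
ES_Principal photography = max(EF_Casting=3, EF_Set construction=4) = 4; EF_Principal photography = 4+6 = 10
ES_Pickup shots = 2; EF_Pickup shots = 2+4 = 6
ES_Editing = 3; EF_Editing = 3+10 = 13
ES_Sound mix = 13; EF_Sound mix = 13+10 = 23
ES_Color grade = max(EF_Principal photography=10, EF_Editing=13) = 13; EF_Color grade = 13+5 = 18
ES_VFX = max(EF_Set construction=4, EF_Costume fitting=9, EF_Pickup shots=6, EF_Sound mix=23, EF_Color grade=18) = 23; EF_VFX = 23+13 = 36
Expected project duration μ = 36 hours. Critical path: Casting → Editing → Sound mix → VFX.

36 hours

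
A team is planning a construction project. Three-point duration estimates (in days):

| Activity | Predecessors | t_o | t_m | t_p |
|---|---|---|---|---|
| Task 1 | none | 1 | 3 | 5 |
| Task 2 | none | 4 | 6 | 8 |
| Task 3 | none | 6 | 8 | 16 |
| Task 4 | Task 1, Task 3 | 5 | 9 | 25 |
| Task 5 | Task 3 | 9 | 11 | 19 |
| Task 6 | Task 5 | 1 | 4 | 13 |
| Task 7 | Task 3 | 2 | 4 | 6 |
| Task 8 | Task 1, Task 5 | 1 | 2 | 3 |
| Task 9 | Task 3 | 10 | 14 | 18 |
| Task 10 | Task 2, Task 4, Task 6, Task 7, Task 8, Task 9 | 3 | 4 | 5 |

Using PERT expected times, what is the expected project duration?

30 days

te_Task 1 = (1 + 4·3 + 5)/6 = 18/6 = 3
te_Task 2 = (4 + 4·6 + 8)/6 = 36/6 = 6
te_Task 3 = (6 + 4·8 + 16)/6 = 54/6 = 9
te_Task 4 = (5 + 4·9 + 25)/6 = 66/6 = 11
te_Task 5 = (9 + 4·11 + 19)/6 = 72/6 = 12
te_Task 6 = (1 + 4·4 + 13)/6 = 30/6 = 5
te_Task 7 = (2 + 4·4 + 6)/6 = 24/6 = 4
te_Task 8 = (1 + 4·2 + 3)/6 = 12/6 = 2
te_Task 9 = (10 + 4·14 + 18)/6 = 84/6 = 14
te_Task 10 = (3 + 4·4 + 5)/6 = 24/6 = 4

Forward pass:
ES_Task 1 = 0; EF_Task 1 = 3
ES_Task 2 = 0; EF_Task 2 = 6
ES_Task 3 = 0; EF_Task 3 = 9
ES_Task 4 = max(EF_Task 1=3, EF_Task 3=9) = 9; EF_Task 4 = 9+11 = 20
ES_Task 5 = 9; EF_Task 5 = 9+12 = 21
ES_Task 6 = 21; EF_Task 6 = 21+5 = 26
ES_Task 7 = 9; EF_Task 7 = 9+4 = 13
ES_Task 8 = max(EF_Task 1=3, EF_Task 5=21) = 21; EF_Task 8 = 21+2 = 23
ES_Task 9 = 9; EF_Task 9 = 9+14 = 23
ES_Task 10 = max(EF_Task 2=6, EF_Task 4=20, EF_Task 6=26, EF_Task 7=13, EF_Task 8=23, EF_Task 9=23) = 26; EF_Task 10 = 26+4 = 30
Expected project duration μ = 30 days. Critical path: Task 3 → Task 5 → Task 6 → Task 10.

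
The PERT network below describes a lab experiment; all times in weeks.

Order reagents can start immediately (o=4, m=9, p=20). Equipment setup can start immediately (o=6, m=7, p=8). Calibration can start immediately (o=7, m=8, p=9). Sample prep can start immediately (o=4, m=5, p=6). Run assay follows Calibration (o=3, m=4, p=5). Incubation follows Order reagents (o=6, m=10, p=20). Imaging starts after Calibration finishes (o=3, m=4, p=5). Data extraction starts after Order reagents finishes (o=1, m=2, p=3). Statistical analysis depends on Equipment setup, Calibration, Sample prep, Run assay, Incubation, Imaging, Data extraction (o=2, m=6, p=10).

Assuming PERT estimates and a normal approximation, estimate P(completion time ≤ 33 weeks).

0.943

te_Order reagents = (4 + 4·9 + 20)/6 = 60/6 = 10; σ²_Order reagents = ((20−4)/6)² = 7.111
te_Equipment setup = (6 + 4·7 + 8)/6 = 42/6 = 7; σ²_Equipment setup = ((8−6)/6)² = 0.111
te_Calibration = (7 + 4·8 + 9)/6 = 48/6 = 8; σ²_Calibration = ((9−7)/6)² = 0.111
te_Sample prep = (4 + 4·5 + 6)/6 = 30/6 = 5; σ²_Sample prep = ((6−4)/6)² = 0.111
te_Run assay = (3 + 4·4 + 5)/6 = 24/6 = 4; σ²_Run assay = ((5−3)/6)² = 0.111
te_Incubation = (6 + 4·10 + 20)/6 = 66/6 = 11; σ²_Incubation = ((20−6)/6)² = 5.444
te_Imaging = (3 + 4·4 + 5)/6 = 24/6 = 4; σ²_Imaging = ((5−3)/6)² = 0.111
te_Data extraction = (1 + 4·2 + 3)/6 = 12/6 = 2; σ²_Data extraction = ((3−1)/6)² = 0.111
te_Statistical analysis = (2 + 4·6 + 10)/6 = 36/6 = 6; σ²_Statistical analysis = ((10−2)/6)² = 1.778

Forward pass:
ES_Order reagents = 0; EF_Order reagents = 10
ES_Equipment setup = 0; EF_Equipment setup = 7
ES_Calibration = 0; EF_Calibration = 8
ES_Sample prep = 0; EF_Sample prep = 5
ES_Run assay = 8; EF_Run assay = 8+4 = 12
ES_Incubation = 10; EF_Incubation = 10+11 = 21
ES_Imaging = 8; EF_Imaging = 8+4 = 12
ES_Data extraction = 10; EF_Data extraction = 10+2 = 12
ES_Statistical analysis = max(EF_Equipment setup=7, EF_Calibration=8, EF_Sample prep=5, EF_Run assay=12, EF_Incubation=21, EF_Imaging=12, EF_Data extraction=12) = 21; EF_Statistical analysis = 21+6 = 27
Expected project duration μ = 27 weeks. Critical path: Order reagents → Incubation → Statistical analysis.

Variance along critical path = 7.111 + 5.444 + 1.778 = 14.333; σ = √14.333 = 3.786 weeks.
Z = (33 − 27) / 3.786 = 1.585
P(T ≤ 33) = Φ(1.585) ≈ 0.943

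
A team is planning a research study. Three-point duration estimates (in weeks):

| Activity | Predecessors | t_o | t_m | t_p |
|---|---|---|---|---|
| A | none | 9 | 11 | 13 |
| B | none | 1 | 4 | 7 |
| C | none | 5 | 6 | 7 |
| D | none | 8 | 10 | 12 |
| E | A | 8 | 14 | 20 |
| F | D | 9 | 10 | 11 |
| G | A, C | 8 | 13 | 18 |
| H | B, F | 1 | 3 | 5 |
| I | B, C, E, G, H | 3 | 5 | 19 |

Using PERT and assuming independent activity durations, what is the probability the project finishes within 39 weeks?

0.980

te_A = (9 + 4·11 + 13)/6 = 66/6 = 11; σ²_A = ((13−9)/6)² = 0.444
te_B = (1 + 4·4 + 7)/6 = 24/6 = 4; σ²_B = ((7−1)/6)² = 1.000
te_C = (5 + 4·6 + 7)/6 = 36/6 = 6; σ²_C = ((7−5)/6)² = 0.111
te_D = (8 + 4·10 + 12)/6 = 60/6 = 10; σ²_D = ((12−8)/6)² = 0.444
te_E = (8 + 4·14 + 20)/6 = 84/6 = 14; σ²_E = ((20−8)/6)² = 4.000
te_F = (9 + 4·10 + 11)/6 = 60/6 = 10; σ²_F = ((11−9)/6)² = 0.111
te_G = (8 + 4·13 + 18)/6 = 78/6 = 13; σ²_G = ((18−8)/6)² = 2.778
te_H = (1 + 4·3 + 5)/6 = 18/6 = 3; σ²_H = ((5−1)/6)² = 0.444
te_I = (3 + 4·5 + 19)/6 = 42/6 = 7; σ²_I = ((19−3)/6)² = 7.111

Forward pass:
ES_A = 0; EF_A = 11
ES_B = 0; EF_B = 4
ES_C = 0; EF_C = 6
ES_D = 0; EF_D = 10
ES_E = 11; EF_E = 11+14 = 25
ES_F = 10; EF_F = 10+10 = 20
ES_G = max(EF_A=11, EF_C=6) = 11; EF_G = 11+13 = 24
ES_H = max(EF_B=4, EF_F=20) = 20; EF_H = 20+3 = 23
ES_I = max(EF_B=4, EF_C=6, EF_E=25, EF_G=24, EF_H=23) = 25; EF_I = 25+7 = 32
Expected project duration μ = 32 weeks. Critical path: A → E → I.

Variance along critical path = 0.444 + 4.000 + 7.111 = 11.556; σ = √11.556 = 3.399 weeks.
Z = (39 − 32) / 3.399 = 2.059
P(T ≤ 39) = Φ(2.059) ≈ 0.980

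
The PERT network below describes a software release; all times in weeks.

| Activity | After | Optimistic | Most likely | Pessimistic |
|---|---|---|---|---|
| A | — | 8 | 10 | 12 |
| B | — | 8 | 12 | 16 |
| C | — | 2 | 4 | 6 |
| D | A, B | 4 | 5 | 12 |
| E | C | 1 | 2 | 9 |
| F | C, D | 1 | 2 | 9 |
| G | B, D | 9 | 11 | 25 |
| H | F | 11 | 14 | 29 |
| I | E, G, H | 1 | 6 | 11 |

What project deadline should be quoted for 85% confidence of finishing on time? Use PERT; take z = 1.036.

te_A = (8 + 4·10 + 12)/6 = 60/6 = 10; σ²_A = ((12−8)/6)² = 0.444
te_B = (8 + 4·12 + 16)/6 = 72/6 = 12; σ²_B = ((16−8)/6)² = 1.778
te_C = (2 + 4·4 + 6)/6 = 24/6 = 4; σ²_C = ((6−2)/6)² = 0.444
te_D = (4 + 4·5 + 12)/6 = 36/6 = 6; σ²_D = ((12−4)/6)² = 1.778
te_E = (1 + 4·2 + 9)/6 = 18/6 = 3; σ²_E = ((9−1)/6)² = 1.778
te_F = (1 + 4·2 + 9)/6 = 18/6 = 3; σ²_F = ((9−1)/6)² = 1.778
te_G = (9 + 4·11 + 25)/6 = 78/6 = 13; σ²_G = ((25−9)/6)² = 7.111
te_H = (11 + 4·14 + 29)/6 = 96/6 = 16; σ²_H = ((29−11)/6)² = 9.000
te_I = (1 + 4·6 + 11)/6 = 36/6 = 6; σ²_I = ((11−1)/6)² = 2.778

Forward pass:
ES_A = 0; EF_A = 10
ES_B = 0; EF_B = 12
ES_C = 0; EF_C = 4
ES_D = max(EF_A=10, EF_B=12) = 12; EF_D = 12+6 = 18
ES_E = 4; EF_E = 4+3 = 7
ES_F = max(EF_C=4, EF_D=18) = 18; EF_F = 18+3 = 21
ES_G = max(EF_B=12, EF_D=18) = 18; EF_G = 18+13 = 31
ES_H = 21; EF_H = 21+16 = 37
ES_I = max(EF_E=7, EF_G=31, EF_H=37) = 37; EF_I = 37+6 = 43
Expected project duration μ = 43 weeks. Critical path: B → D → F → H → I.

Variance along critical path = 1.778 + 1.778 + 1.778 + 9.000 + 2.778 = 17.111; σ = 4.137 weeks.
D = μ + z·σ = 43 + 1.036·4.137 = 47.3 weeks

47.3 weeks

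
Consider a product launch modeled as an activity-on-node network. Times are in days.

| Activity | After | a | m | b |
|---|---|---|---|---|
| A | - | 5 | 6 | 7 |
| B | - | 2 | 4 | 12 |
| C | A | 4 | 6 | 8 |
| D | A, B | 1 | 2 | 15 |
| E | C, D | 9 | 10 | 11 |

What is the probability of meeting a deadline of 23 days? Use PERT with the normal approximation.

0.890

te_A = (5 + 4·6 + 7)/6 = 36/6 = 6; σ²_A = ((7−5)/6)² = 0.111
te_B = (2 + 4·4 + 12)/6 = 30/6 = 5; σ²_B = ((12−2)/6)² = 2.778
te_C = (4 + 4·6 + 8)/6 = 36/6 = 6; σ²_C = ((8−4)/6)² = 0.444
te_D = (1 + 4·2 + 15)/6 = 24/6 = 4; σ²_D = ((15−1)/6)² = 5.444
te_E = (9 + 4·10 + 11)/6 = 60/6 = 10; σ²_E = ((11−9)/6)² = 0.111

Forward pass:
ES_A = 0; EF_A = 6
ES_B = 0; EF_B = 5
ES_C = 6; EF_C = 6+6 = 12
ES_D = max(EF_A=6, EF_B=5) = 6; EF_D = 6+4 = 10
ES_E = max(EF_C=12, EF_D=10) = 12; EF_E = 12+10 = 22
Expected project duration μ = 22 days. Critical path: A → C → E.

Variance along critical path = 0.111 + 0.444 + 0.111 = 0.667; σ = √0.667 = 0.816 days.
Z = (23 − 22) / 0.816 = 1.225
P(T ≤ 23) = Φ(1.225) ≈ 0.890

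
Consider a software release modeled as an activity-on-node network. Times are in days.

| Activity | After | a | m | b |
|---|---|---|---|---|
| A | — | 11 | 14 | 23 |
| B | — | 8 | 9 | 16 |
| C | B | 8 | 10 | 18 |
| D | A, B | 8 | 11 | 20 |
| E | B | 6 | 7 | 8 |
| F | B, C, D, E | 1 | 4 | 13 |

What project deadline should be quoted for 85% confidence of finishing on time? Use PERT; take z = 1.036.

te_A = (11 + 4·14 + 23)/6 = 90/6 = 15; σ²_A = ((23−11)/6)² = 4.000
te_B = (8 + 4·9 + 16)/6 = 60/6 = 10; σ²_B = ((16−8)/6)² = 1.778
te_C = (8 + 4·10 + 18)/6 = 66/6 = 11; σ²_C = ((18−8)/6)² = 2.778
te_D = (8 + 4·11 + 20)/6 = 72/6 = 12; σ²_D = ((20−8)/6)² = 4.000
te_E = (6 + 4·7 + 8)/6 = 42/6 = 7; σ²_E = ((8−6)/6)² = 0.111
te_F = (1 + 4·4 + 13)/6 = 30/6 = 5; σ²_F = ((13−1)/6)² = 4.000

Forward pass:
ES_A = 0; EF_A = 15
ES_B = 0; EF_B = 10
ES_C = 10; EF_C = 10+11 = 21
ES_D = max(EF_A=15, EF_B=10) = 15; EF_D = 15+12 = 27
ES_E = 10; EF_E = 10+7 = 17
ES_F = max(EF_B=10, EF_C=21, EF_D=27, EF_E=17) = 27; EF_F = 27+5 = 32
Expected project duration μ = 32 days. Critical path: A → D → F.

Variance along critical path = 4.000 + 4.000 + 4.000 = 12.000; σ = 3.464 days.
D = μ + z·σ = 32 + 1.036·3.464 = 35.6 days

35.6 days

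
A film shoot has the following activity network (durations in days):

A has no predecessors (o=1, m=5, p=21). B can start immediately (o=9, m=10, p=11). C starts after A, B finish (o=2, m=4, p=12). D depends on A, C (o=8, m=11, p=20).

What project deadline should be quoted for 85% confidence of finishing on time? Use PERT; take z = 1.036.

te_A = (1 + 4·5 + 21)/6 = 42/6 = 7; σ²_A = ((21−1)/6)² = 11.111
te_B = (9 + 4·10 + 11)/6 = 60/6 = 10; σ²_B = ((11−9)/6)² = 0.111
te_C = (2 + 4·4 + 12)/6 = 30/6 = 5; σ²_C = ((12−2)/6)² = 2.778
te_D = (8 + 4·11 + 20)/6 = 72/6 = 12; σ²_D = ((20−8)/6)² = 4.000

Forward pass:
ES_A = 0; EF_A = 7
ES_B = 0; EF_B = 10
ES_C = max(EF_A=7, EF_B=10) = 10; EF_C = 10+5 = 15
ES_D = max(EF_A=7, EF_C=15) = 15; EF_D = 15+12 = 27
Expected project duration μ = 27 days. Critical path: B → C → D.

Variance along critical path = 0.111 + 2.778 + 4.000 = 6.889; σ = 2.625 days.
D = μ + z·σ = 27 + 1.036·2.625 = 29.7 days

29.7 days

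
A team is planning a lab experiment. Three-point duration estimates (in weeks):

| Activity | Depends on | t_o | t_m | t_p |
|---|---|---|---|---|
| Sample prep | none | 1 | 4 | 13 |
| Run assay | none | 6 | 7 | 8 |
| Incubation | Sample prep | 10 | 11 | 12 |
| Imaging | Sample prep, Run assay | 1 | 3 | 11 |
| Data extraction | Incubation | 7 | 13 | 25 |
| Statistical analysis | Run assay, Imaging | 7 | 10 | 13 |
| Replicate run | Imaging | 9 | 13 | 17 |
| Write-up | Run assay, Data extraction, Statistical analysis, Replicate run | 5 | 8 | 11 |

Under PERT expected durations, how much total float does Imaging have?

6 weeks

te_Sample prep = (1 + 4·4 + 13)/6 = 30/6 = 5
te_Run assay = (6 + 4·7 + 8)/6 = 42/6 = 7
te_Incubation = (10 + 4·11 + 12)/6 = 66/6 = 11
te_Imaging = (1 + 4·3 + 11)/6 = 24/6 = 4
te_Data extraction = (7 + 4·13 + 25)/6 = 84/6 = 14
te_Statistical analysis = (7 + 4·10 + 13)/6 = 60/6 = 10
te_Replicate run = (9 + 4·13 + 17)/6 = 78/6 = 13
te_Write-up = (5 + 4·8 + 11)/6 = 48/6 = 8

Forward pass:
ES_Sample prep = 0; EF_Sample prep = 5
ES_Run assay = 0; EF_Run assay = 7
ES_Incubation = 5; EF_Incubation = 5+11 = 16
ES_Imaging = max(EF_Sample prep=5, EF_Run assay=7) = 7; EF_Imaging = 7+4 = 11
ES_Data extraction = 16; EF_Data extraction = 16+14 = 30
ES_Statistical analysis = max(EF_Run assay=7, EF_Imaging=11) = 11; EF_Statistical analysis = 11+10 = 21
ES_Replicate run = 11; EF_Replicate run = 11+13 = 24
ES_Write-up = max(EF_Run assay=7, EF_Data extraction=30, EF_Statistical analysis=21, EF_Replicate run=24) = 30; EF_Write-up = 30+8 = 38
Expected project duration μ = 38 weeks. Critical path: Sample prep → Incubation → Data extraction → Write-up.

Backward pass:
LF_Write-up = 38; LS_Write-up = 38−8 = 30
LF_Replicate run = LS_Write-up = 30; LS_Replicate run = 30−13 = 17
LF_Statistical analysis = LS_Write-up = 30; LS_Statistical analysis = 30−10 = 20
LF_Data extraction = LS_Write-up = 30; LS_Data extraction = 30−14 = 16
LF_Imaging = min(LS_Statistical analysis=20, LS_Replicate run=17) = 17; LS_Imaging = 17−4 = 13
LF_Incubation = LS_Data extraction = 16; LS_Incubation = 16−11 = 5
LF_Run assay = min(LS_Imaging=13, LS_Statistical analysis=20, LS_Write-up=30) = 13; LS_Run assay = 13−7 = 6
LF_Sample prep = min(LS_Incubation=5, LS_Imaging=13) = 5; LS_Sample prep = 5−5 = 0
Slack_Imaging = LS_Imaging − ES_Imaging = 13 − 7 = 6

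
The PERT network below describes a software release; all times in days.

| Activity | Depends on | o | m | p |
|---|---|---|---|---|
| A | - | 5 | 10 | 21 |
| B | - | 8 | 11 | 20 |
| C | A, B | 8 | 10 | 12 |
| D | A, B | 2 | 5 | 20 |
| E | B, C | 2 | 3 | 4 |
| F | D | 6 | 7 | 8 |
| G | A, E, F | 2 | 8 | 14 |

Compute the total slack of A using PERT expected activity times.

te_A = (5 + 4·10 + 21)/6 = 66/6 = 11
te_B = (8 + 4·11 + 20)/6 = 72/6 = 12
te_C = (8 + 4·10 + 12)/6 = 60/6 = 10
te_D = (2 + 4·5 + 20)/6 = 42/6 = 7
te_E = (2 + 4·3 + 4)/6 = 18/6 = 3
te_F = (6 + 4·7 + 8)/6 = 42/6 = 7
te_G = (2 + 4·8 + 14)/6 = 48/6 = 8

Forward pass:
ES_A = 0; EF_A = 11
ES_B = 0; EF_B = 12
ES_C = max(EF_A=11, EF_B=12) = 12; EF_C = 12+10 = 22
ES_D = max(EF_A=11, EF_B=12) = 12; EF_D = 12+7 = 19
ES_E = max(EF_B=12, EF_C=22) = 22; EF_E = 22+3 = 25
ES_F = 19; EF_F = 19+7 = 26
ES_G = max(EF_A=11, EF_E=25, EF_F=26) = 26; EF_G = 26+8 = 34
Expected project duration μ = 34 days. Critical path: B → D → F → G.

Backward pass:
LF_G = 34; LS_G = 34−8 = 26
LF_F = LS_G = 26; LS_F = 26−7 = 19
LF_E = LS_G = 26; LS_E = 26−3 = 23
LF_D = LS_F = 19; LS_D = 19−7 = 12
LF_C = LS_E = 23; LS_C = 23−10 = 13
LF_B = min(LS_C=13, LS_D=12, LS_E=23) = 12; LS_B = 12−12 = 0
LF_A = min(LS_C=13, LS_D=12, LS_G=26) = 12; LS_A = 12−11 = 1
Slack_A = LS_A − ES_A = 1 − 0 = 1

1 days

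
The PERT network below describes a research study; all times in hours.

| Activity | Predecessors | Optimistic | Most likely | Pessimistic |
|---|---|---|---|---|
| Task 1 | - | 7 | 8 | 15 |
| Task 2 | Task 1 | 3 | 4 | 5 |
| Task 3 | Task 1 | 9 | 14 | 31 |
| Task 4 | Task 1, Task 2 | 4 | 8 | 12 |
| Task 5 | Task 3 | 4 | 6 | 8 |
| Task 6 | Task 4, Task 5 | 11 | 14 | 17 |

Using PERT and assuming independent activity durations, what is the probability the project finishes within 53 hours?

te_Task 1 = (7 + 4·8 + 15)/6 = 54/6 = 9; σ²_Task 1 = ((15−7)/6)² = 1.778
te_Task 2 = (3 + 4·4 + 5)/6 = 24/6 = 4; σ²_Task 2 = ((5−3)/6)² = 0.111
te_Task 3 = (9 + 4·14 + 31)/6 = 96/6 = 16; σ²_Task 3 = ((31−9)/6)² = 13.444
te_Task 4 = (4 + 4·8 + 12)/6 = 48/6 = 8; σ²_Task 4 = ((12−4)/6)² = 1.778
te_Task 5 = (4 + 4·6 + 8)/6 = 36/6 = 6; σ²_Task 5 = ((8−4)/6)² = 0.444
te_Task 6 = (11 + 4·14 + 17)/6 = 84/6 = 14; σ²_Task 6 = ((17−11)/6)² = 1.000

Forward pass:
ES_Task 1 = 0; EF_Task 1 = 9
ES_Task 2 = 9; EF_Task 2 = 9+4 = 13
ES_Task 3 = 9; EF_Task 3 = 9+16 = 25
ES_Task 4 = max(EF_Task 1=9, EF_Task 2=13) = 13; EF_Task 4 = 13+8 = 21
ES_Task 5 = 25; EF_Task 5 = 25+6 = 31
ES_Task 6 = max(EF_Task 4=21, EF_Task 5=31) = 31; EF_Task 6 = 31+14 = 45
Expected project duration μ = 45 hours. Critical path: Task 1 → Task 3 → Task 5 → Task 6.

Variance along critical path = 1.778 + 13.444 + 0.444 + 1.000 = 16.667; σ = √16.667 = 4.082 hours.
Z = (53 − 45) / 4.082 = 1.960
P(T ≤ 53) = Φ(1.960) ≈ 0.975

0.975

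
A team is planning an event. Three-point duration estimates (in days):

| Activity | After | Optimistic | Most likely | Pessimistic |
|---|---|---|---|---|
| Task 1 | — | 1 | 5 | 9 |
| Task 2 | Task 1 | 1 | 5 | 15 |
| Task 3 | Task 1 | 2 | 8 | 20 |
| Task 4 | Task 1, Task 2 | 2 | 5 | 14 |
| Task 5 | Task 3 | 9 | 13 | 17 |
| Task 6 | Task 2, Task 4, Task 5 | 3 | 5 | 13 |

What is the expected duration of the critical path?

33 days

te_Task 1 = (1 + 4·5 + 9)/6 = 30/6 = 5
te_Task 2 = (1 + 4·5 + 15)/6 = 36/6 = 6
te_Task 3 = (2 + 4·8 + 20)/6 = 54/6 = 9
te_Task 4 = (2 + 4·5 + 14)/6 = 36/6 = 6
te_Task 5 = (9 + 4·13 + 17)/6 = 78/6 = 13
te_Task 6 = (3 + 4·5 + 13)/6 = 36/6 = 6

Forward pass:
ES_Task 1 = 0; EF_Task 1 = 5
ES_Task 2 = 5; EF_Task 2 = 5+6 = 11
ES_Task 3 = 5; EF_Task 3 = 5+9 = 14
ES_Task 4 = max(EF_Task 1=5, EF_Task 2=11) = 11; EF_Task 4 = 11+6 = 17
ES_Task 5 = 14; EF_Task 5 = 14+13 = 27
ES_Task 6 = max(EF_Task 2=11, EF_Task 4=17, EF_Task 5=27) = 27; EF_Task 6 = 27+6 = 33
Expected project duration μ = 33 days. Critical path: Task 1 → Task 3 → Task 5 → Task 6.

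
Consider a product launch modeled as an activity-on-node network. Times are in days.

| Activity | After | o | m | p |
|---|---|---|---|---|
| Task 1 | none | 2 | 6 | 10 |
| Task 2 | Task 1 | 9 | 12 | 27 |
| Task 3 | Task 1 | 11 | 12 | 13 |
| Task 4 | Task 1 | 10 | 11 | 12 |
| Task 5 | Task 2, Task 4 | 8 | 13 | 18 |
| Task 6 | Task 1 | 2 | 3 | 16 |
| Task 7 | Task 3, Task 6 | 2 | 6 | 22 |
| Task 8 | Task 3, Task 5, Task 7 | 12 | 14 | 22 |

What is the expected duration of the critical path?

48 days

te_Task 1 = (2 + 4·6 + 10)/6 = 36/6 = 6
te_Task 2 = (9 + 4·12 + 27)/6 = 84/6 = 14
te_Task 3 = (11 + 4·12 + 13)/6 = 72/6 = 12
te_Task 4 = (10 + 4·11 + 12)/6 = 66/6 = 11
te_Task 5 = (8 + 4·13 + 18)/6 = 78/6 = 13
te_Task 6 = (2 + 4·3 + 16)/6 = 30/6 = 5
te_Task 7 = (2 + 4·6 + 22)/6 = 48/6 = 8
te_Task 8 = (12 + 4·14 + 22)/6 = 90/6 = 15

Forward pass:
ES_Task 1 = 0; EF_Task 1 = 6
ES_Task 2 = 6; EF_Task 2 = 6+14 = 20
ES_Task 3 = 6; EF_Task 3 = 6+12 = 18
ES_Task 4 = 6; EF_Task 4 = 6+11 = 17
ES_Task 5 = max(EF_Task 2=20, EF_Task 4=17) = 20; EF_Task 5 = 20+13 = 33
ES_Task 6 = 6; EF_Task 6 = 6+5 = 11
ES_Task 7 = max(EF_Task 3=18, EF_Task 6=11) = 18; EF_Task 7 = 18+8 = 26
ES_Task 8 = max(EF_Task 3=18, EF_Task 5=33, EF_Task 7=26) = 33; EF_Task 8 = 33+15 = 48
Expected project duration μ = 48 days. Critical path: Task 1 → Task 2 → Task 5 → Task 8.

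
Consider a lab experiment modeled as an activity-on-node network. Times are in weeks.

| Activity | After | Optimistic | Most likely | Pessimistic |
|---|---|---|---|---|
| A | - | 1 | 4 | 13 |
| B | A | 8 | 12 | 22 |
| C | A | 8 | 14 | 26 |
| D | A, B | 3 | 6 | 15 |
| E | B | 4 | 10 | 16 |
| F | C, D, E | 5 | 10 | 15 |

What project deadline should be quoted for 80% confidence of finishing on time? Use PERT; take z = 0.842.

41.4 weeks

te_A = (1 + 4·4 + 13)/6 = 30/6 = 5; σ²_A = ((13−1)/6)² = 4.000
te_B = (8 + 4·12 + 22)/6 = 78/6 = 13; σ²_B = ((22−8)/6)² = 5.444
te_C = (8 + 4·14 + 26)/6 = 90/6 = 15; σ²_C = ((26−8)/6)² = 9.000
te_D = (3 + 4·6 + 15)/6 = 42/6 = 7; σ²_D = ((15−3)/6)² = 4.000
te_E = (4 + 4·10 + 16)/6 = 60/6 = 10; σ²_E = ((16−4)/6)² = 4.000
te_F = (5 + 4·10 + 15)/6 = 60/6 = 10; σ²_F = ((15−5)/6)² = 2.778

Forward pass:
ES_A = 0; EF_A = 5
ES_B = 5; EF_B = 5+13 = 18
ES_C = 5; EF_C = 5+15 = 20
ES_D = max(EF_A=5, EF_B=18) = 18; EF_D = 18+7 = 25
ES_E = 18; EF_E = 18+10 = 28
ES_F = max(EF_C=20, EF_D=25, EF_E=28) = 28; EF_F = 28+10 = 38
Expected project duration μ = 38 weeks. Critical path: A → B → E → F.

Variance along critical path = 4.000 + 5.444 + 4.000 + 2.778 = 16.222; σ = 4.028 weeks.
D = μ + z·σ = 38 + 0.842·4.028 = 41.4 weeks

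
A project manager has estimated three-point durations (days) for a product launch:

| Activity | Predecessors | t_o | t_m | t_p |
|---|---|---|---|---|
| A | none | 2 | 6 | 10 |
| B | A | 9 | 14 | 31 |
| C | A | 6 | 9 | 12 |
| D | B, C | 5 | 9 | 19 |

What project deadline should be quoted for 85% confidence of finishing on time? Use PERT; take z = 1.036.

te_A = (2 + 4·6 + 10)/6 = 36/6 = 6; σ²_A = ((10−2)/6)² = 1.778
te_B = (9 + 4·14 + 31)/6 = 96/6 = 16; σ²_B = ((31−9)/6)² = 13.444
te_C = (6 + 4·9 + 12)/6 = 54/6 = 9; σ²_C = ((12−6)/6)² = 1.000
te_D = (5 + 4·9 + 19)/6 = 60/6 = 10; σ²_D = ((19−5)/6)² = 5.444

Forward pass:
ES_A = 0; EF_A = 6
ES_B = 6; EF_B = 6+16 = 22
ES_C = 6; EF_C = 6+9 = 15
ES_D = max(EF_B=22, EF_C=15) = 22; EF_D = 22+10 = 32
Expected project duration μ = 32 days. Critical path: A → B → D.

Variance along critical path = 1.778 + 13.444 + 5.444 = 20.667; σ = 4.546 days.
D = μ + z·σ = 32 + 1.036·4.546 = 36.7 days

36.7 days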